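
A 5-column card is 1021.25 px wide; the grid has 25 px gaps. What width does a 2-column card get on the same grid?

5 columns + 4 gaps: 5c + 4·25 = 1021.25.
5c = 1021.25 − 100 = 921.25, so c = 184.25 px.
2 columns plus 1 gap: 368.5 + 25 = 393.5 px.

393.5 px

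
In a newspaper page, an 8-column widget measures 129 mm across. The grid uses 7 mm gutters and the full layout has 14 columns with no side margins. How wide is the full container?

8c + 7·7 = 129 → 8c = 80 → c = 10 mm.
Total width: 14·10 + 13·7 = 231 mm.

231 mm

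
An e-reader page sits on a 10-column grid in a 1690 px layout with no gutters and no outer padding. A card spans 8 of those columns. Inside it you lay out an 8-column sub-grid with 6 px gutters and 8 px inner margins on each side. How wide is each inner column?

With no gutters, each column is 1690/10 = 169 px.
8-column span = 8·169 = 1352 px.
Inner content = 1352 − 2·8 = 1336 px.
8 columns + 7 gutters: 8d + 7·6 = 1336.
8d = 1336 − 42 = 1294, so d = 161.75 px.

161.75 px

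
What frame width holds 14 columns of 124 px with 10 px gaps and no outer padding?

1866 px

Frame = 14·124 + 13·10 = 1736 + 130 = 1866 px.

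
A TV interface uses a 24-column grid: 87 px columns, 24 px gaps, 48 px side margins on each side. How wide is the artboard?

Adding margins, columns and gutters: 96 + 2088 + 552 = 2736 px.

2736 px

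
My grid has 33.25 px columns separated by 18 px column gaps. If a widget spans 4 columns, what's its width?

4 columns plus 3 column gaps: 133 + 54 = 187 px.

187 px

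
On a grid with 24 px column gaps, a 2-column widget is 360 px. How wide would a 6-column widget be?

1128 px

2 columns + 1 column gap: 2c + 1·24 = 360.
2c = 360 − 24 = 336, so c = 168 px.
6-column span = 6·168 + 5·24 = 1128 px.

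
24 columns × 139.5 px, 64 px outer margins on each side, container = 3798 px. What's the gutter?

Content width = 3798 − 2·64 = 3670 px.
24 columns take 24·139.5 = 3348 px; remaining 322 splits into 23 gutters.
g = 322 / 23 = 14 px.

14 px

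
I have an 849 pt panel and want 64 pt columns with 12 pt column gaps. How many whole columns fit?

11 columns

k columns need k·64 + (k−1)·12 = k·76 − 12.
k·76 − 12 ≤ 849 → k ≤ 861 / 76 ≈ 11.33, so k = 11.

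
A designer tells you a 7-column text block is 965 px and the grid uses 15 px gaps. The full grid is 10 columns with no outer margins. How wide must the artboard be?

7 columns + 6 gaps: 7c + 6·15 = 965.
7c = 965 − 90 = 875, so c = 125 px.
Artboard = 10·125 + 9·15 = 1250 + 135 = 1385 px.

1385 px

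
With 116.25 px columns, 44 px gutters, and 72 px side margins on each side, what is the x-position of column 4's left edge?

552.75 px

Column 4 starts at margin + 3·(column + gutter) = 72 + 3·160.25 = 552.75 px.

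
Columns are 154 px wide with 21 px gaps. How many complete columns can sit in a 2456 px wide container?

14 columns

Each extra column adds 154 + 21 = 175 px.
(2456 + 21) / 175 = 14.15, so 14 columns fit.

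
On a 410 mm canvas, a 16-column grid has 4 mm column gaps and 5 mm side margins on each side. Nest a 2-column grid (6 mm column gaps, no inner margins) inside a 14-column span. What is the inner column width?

171.75 mm

Take off 10 mm of margins, leaving 400 mm.
Subtracting 15 column gaps of 4 leaves 340 for 16 columns, so c = 21.25 mm.
Span of 14: 14·21.25 + 13·4 = 297.5 + 52 = 349.5 mm.
Subtracting 1 column gap of 6 leaves 343.5 for 2 columns, so d = 171.75 mm.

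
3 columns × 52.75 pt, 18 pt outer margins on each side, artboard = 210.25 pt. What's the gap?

8 pt

Inside the margins: 210.25 − 36 = 174.25 pt.
Columns use 158.25 pt, leaving 16 pt across 2 gaps = 8 pt each.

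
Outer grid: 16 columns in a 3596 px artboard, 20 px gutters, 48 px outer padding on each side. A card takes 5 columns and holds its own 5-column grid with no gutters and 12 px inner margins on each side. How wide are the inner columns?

211.2 px

Outer content = 3596 − 2·48 = 3500 px.
16c + 15·20 = 3500 → 16c = 3200 → c = 200 px.
Span of 5: 5·200 + 4·20 = 1000 + 80 = 1080 px.
Inner content = 1080 − 2·12 = 1056 px.
With no gutters, each column is 1056/5 = 211.2 px.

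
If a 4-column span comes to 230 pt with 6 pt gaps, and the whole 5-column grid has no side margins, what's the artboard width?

Subtracting 3 gaps of 6 leaves 212 for 4 columns, so c = 53 pt.
Total width: 5·53 + 4·6 = 289 pt.

289 pt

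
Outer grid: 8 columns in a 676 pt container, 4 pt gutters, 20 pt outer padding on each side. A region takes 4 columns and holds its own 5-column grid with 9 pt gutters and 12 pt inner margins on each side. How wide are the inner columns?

51.2 pt

Subtract both margins: 676 − 2·20 = 636 pt.
Subtracting 7 gutters of 4 leaves 608 for 8 columns, so c = 76 pt.
4-column span = 4·76 + 3·4 = 316 pt.
Inner content = 316 − 2·12 = 292 pt.
292 − 4·9 = 256; ÷5 gives d = 51.2 pt.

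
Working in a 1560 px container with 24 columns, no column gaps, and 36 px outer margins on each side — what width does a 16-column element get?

Inside the margins: 1560 − 72 = 1488 px.
24c = 1488 → c = 62 px.
16-column span = 16·62 = 992 px.

992 px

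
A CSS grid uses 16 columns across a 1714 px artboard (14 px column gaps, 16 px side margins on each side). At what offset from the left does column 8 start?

Subtract both margins: 1714 − 2·16 = 1682 px.
16c + 15·14 = 1682 → 16c = 1472 → c = 92 px.
Each column+gutter stride is 106 px; 7 of them past the 16 px margin is 16 + 742 = 758 px.

758 px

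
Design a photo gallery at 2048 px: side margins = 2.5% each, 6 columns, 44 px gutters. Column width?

Margins: 2.5% × 2048 = 51.2 px each, so content = 2048 − 102.4 = 1945.6 px.
1945.6 − 5·44 = 1725.6; ÷6 gives c = 287.6 px.

287.6 px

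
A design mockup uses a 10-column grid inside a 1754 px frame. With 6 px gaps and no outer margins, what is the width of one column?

10 columns + 9 gaps: 10c + 9·6 = 1754.
10c = 1754 − 54 = 1700, so c = 170 px.

170 px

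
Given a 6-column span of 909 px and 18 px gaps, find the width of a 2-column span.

6 columns + 5 gaps: 6c + 5·18 = 909.
6c = 909 − 90 = 819, so c = 136.5 px.
Span of 2: 2·136.5 + 1·18 = 273 + 18 = 291 px.

291 px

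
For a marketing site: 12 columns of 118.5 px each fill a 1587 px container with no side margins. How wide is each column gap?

15 px

12·118.5 + 11g = 1587 → 11g = 165 → g = 15 px.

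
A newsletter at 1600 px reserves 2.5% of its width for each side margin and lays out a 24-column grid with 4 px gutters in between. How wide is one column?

Margins: 2.5% × 1600 = 40 px each, so content = 1600 − 80 = 1520 px.
24 columns + 23 gutters: 24c + 23·4 = 1520.
24c = 1520 − 92 = 1428, so c = 59.5 px.

59.5 px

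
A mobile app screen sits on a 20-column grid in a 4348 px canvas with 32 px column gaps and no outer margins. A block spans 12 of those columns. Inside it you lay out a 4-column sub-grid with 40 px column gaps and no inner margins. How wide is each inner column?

20 columns + 19 column gaps: 20c + 19·32 = 4348.
20c = 4348 − 608 = 3740, so c = 187 px.
12 columns plus 11 column gaps: 2244 + 352 = 2596 px.
2596 − 3·40 = 2476; ÷4 gives d = 619 px.

619 px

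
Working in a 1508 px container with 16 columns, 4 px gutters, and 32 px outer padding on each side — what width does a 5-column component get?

448.5 px

Subtract both margins: 1508 − 2·32 = 1444 px.
Subtracting 15 gutters of 4 leaves 1384 for 16 columns, so c = 86.5 px.
Span of 5: 5·86.5 + 4·4 = 432.5 + 16 = 448.5 px.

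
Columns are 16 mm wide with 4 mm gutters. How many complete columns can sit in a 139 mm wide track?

7 columns

7 columns: 7·16 + 6·4 = 136 mm ≤ 139.
8 columns: 156 mm > 139. So 7.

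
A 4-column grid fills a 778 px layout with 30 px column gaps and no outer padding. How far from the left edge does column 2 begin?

4c + 3·30 = 778 → 4c = 688 → c = 172 px.
Before column 2: 1 column + 1 column gap.
Offset = 1·(172 + 30) = 1·202 = 202 px.

202 px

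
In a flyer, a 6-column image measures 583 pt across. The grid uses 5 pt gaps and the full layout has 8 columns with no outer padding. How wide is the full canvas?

6 columns + 5 gaps: 6c + 5·5 = 583.
6c = 583 − 25 = 558, so c = 93 pt.
Summing: 744 + 35 = 779 pt.

779 pt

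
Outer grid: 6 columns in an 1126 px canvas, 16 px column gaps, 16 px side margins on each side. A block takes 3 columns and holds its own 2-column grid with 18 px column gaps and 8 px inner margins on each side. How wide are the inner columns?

252.5 px

Subtract both margins: 1126 − 2·16 = 1094 px.
1094 − 5·16 = 1014; ÷6 gives c = 169 px.
3 columns plus 2 column gaps: 507 + 32 = 539 px.
Inner content = 539 − 2·8 = 523 px.
2d + 1·18 = 523 → 2d = 505 → d = 252.5 px.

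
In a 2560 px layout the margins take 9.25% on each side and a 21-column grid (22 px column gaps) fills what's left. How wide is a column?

Margins: 9.25% × 2560 = 236.8 px each, so content = 2560 − 473.6 = 2086.4 px.
2086.4 − 20·22 = 1646.4; ÷21 gives c = 78.4 px.

78.4 px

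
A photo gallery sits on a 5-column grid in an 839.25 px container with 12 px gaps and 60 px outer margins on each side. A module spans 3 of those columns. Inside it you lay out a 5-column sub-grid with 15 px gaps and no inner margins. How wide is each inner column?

Inside the margins: 839.25 − 120 = 719.25 px.
719.25 − 4·12 = 671.25; ÷5 gives c = 134.25 px.
3 columns plus 2 gaps: 402.75 + 24 = 426.75 px.
426.75 − 4·15 = 366.75; ÷5 gives d = 73.35 px.

73.35 px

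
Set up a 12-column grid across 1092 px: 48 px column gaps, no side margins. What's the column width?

1092 − 11·48 = 564; ÷12 gives c = 47 px.

47 px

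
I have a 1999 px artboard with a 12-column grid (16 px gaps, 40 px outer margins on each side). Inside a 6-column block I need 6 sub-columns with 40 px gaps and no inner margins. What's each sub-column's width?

125.25 px

Outer content = 1999 − 2·40 = 1919 px.
1919 − 11·16 = 1743; ÷12 gives c = 145.25 px.
Span of 6: 6·145.25 + 5·16 = 871.5 + 80 = 951.5 px.
6 columns + 5 gaps: 6d + 5·40 = 951.5.
6d = 951.5 − 200 = 751.5, so d = 125.25 px.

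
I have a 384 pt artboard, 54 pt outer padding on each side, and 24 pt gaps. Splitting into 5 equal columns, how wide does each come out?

Inside the margins: 384 − 108 = 276 pt.
5c + 4·24 = 276 → 5c = 180 → c = 36 pt.

36 pt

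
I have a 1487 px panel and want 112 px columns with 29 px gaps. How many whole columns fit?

10 columns

k columns need k·112 + (k−1)·29 = k·141 − 29.
k·141 − 29 ≤ 1487 → k ≤ 1516 / 141 ≈ 10.75, so k = 10.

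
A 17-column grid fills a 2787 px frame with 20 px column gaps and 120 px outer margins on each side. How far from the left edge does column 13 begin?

Content = 2787 − 2·120 = 2547 px.
Subtracting 16 column gaps of 20 leaves 2227 for 17 columns, so c = 131 px.
Before column 13: the margin + 12 columns + 12 column gaps.
Offset = 120 + 12·(131 + 20) = 120 + 1812 = 1932 px.

1932 px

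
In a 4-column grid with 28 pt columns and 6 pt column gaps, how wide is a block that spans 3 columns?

96 pt

Span of 3: 3·28 + 2·6 = 84 + 12 = 96 pt.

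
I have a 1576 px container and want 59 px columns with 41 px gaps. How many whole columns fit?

k columns need k·59 + (k−1)·41 = k·100 − 41.
k·100 − 41 ≤ 1576 → k ≤ 1617 / 100 ≈ 16.17, so k = 16.

16 columns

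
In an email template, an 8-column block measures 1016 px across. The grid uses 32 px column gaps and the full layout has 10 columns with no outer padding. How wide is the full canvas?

8 columns + 7 column gaps: 8c + 7·32 = 1016.
8c = 1016 − 224 = 792, so c = 99 px.
Canvas = 10·99 + 9·32 = 990 + 288 = 1278 px.

1278 px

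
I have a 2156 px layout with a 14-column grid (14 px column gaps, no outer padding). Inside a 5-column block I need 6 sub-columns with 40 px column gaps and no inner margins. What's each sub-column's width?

93.5 px

14 columns + 13 column gaps: 14c + 13·14 = 2156.
14c = 2156 − 182 = 1974, so c = 141 px.
5 columns plus 4 column gaps: 705 + 56 = 761 px.
761 − 5·40 = 561; ÷6 gives d = 93.5 px.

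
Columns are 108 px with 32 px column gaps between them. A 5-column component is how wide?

668 px

5-column span = 5·108 + 4·32 = 668 px.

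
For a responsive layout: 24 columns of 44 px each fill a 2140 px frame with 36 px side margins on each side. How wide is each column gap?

44 px

Inside the margins: 2140 − 72 = 2068 px.
Columns use 1056 px, leaving 1012 px across 23 column gaps = 44 px each.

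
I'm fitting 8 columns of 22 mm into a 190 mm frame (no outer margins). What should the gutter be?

2 mm

8 columns take 8·22 = 176 mm; remaining 14 splits into 7 gutters.
g = 14 / 7 = 2 mm.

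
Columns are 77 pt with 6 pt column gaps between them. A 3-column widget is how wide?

3 columns plus 2 column gaps: 231 + 12 = 243 pt.

243 pt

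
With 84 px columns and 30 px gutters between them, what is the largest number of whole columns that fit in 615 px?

Each extra column adds 84 + 30 = 114 px.
(615 + 30) / 114 = 5.66, so 5 columns fit.

5 columns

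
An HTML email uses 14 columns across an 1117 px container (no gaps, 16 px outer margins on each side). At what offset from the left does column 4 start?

248.5 px

Inside the margins: 1117 − 32 = 1085 px.
With no gaps, each column is 1085/14 = 77.5 px.
Column 4 starts at margin + 3·(column + gutter) = 16 + 3·77.5 = 248.5 px.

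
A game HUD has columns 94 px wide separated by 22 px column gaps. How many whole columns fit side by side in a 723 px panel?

6 columns: 6·94 + 5·22 = 674 px ≤ 723.
7 columns: 790 px > 723. So 6.

6 columns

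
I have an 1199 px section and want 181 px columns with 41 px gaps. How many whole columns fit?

Each extra column adds 181 + 41 = 222 px.
(1199 + 41) / 222 = 5.59, so 5 columns fit.

5 columns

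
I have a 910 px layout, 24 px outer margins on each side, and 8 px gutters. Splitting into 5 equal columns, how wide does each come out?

Inside the margins: 910 − 48 = 862 px.
862 − 4·8 = 830; ÷5 gives c = 166 px.

166 px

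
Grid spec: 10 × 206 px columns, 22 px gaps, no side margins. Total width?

Container = 10·206 + 9·22 = 2060 + 198 = 2258 px.

2258 px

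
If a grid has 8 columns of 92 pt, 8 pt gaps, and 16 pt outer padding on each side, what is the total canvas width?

824 pt

Total width: 2·16 + 8·92 + 7·8 = 824 pt.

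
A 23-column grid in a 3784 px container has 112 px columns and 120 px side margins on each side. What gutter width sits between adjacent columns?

Subtract both margins: 3784 − 2·120 = 3544 px.
23 columns take 23·112 = 2576 px; remaining 968 splits into 22 gutters.
g = 968 / 22 = 44 px.

44 px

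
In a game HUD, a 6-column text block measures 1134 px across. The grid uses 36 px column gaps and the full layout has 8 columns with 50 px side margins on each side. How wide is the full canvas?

6c + 5·36 = 1134 → 6c = 954 → c = 159 px.
Adding margins, columns and gutters: 100 + 1272 + 252 = 1624 px.

1624 px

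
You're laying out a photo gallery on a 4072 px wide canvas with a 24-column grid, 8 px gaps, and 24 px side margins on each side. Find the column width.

Take off 48 px of margins, leaving 4024 px.
24 columns + 23 gaps: 24c + 23·8 = 4024.
24c = 4024 − 184 = 3840, so c = 160 px.

160 px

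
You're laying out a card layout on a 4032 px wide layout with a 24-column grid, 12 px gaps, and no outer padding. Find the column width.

156.5 px

24 columns + 23 gaps: 24c + 23·12 = 4032.
24c = 4032 − 276 = 3756, so c = 156.5 px.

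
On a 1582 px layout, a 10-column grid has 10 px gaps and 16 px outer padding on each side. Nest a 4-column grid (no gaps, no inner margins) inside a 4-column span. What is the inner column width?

Inside the margins: 1582 − 32 = 1550 px.
1550 − 9·10 = 1460; ÷10 gives c = 146 px.
Span of 4: 4·146 + 3·10 = 584 + 30 = 614 px.
With no gaps, each column is 614/4 = 153.5 px.

153.5 px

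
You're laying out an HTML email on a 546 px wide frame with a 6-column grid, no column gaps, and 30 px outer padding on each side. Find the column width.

81 px

Take off 60 px of margins, leaving 486 px.
486 / 6 = 81 px per column.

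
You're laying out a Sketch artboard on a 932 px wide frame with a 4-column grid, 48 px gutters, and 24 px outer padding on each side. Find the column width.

185 px

Inside the margins: 932 − 48 = 884 px.
4 columns + 3 gutters: 4c + 3·48 = 884.
4c = 884 − 144 = 740, so c = 185 px.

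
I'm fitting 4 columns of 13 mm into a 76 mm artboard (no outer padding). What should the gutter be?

8 mm

4·13 + 3g = 76 → 3g = 24 → g = 8 mm.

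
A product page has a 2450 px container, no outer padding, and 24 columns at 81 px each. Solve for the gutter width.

22 px

24 columns take 24·81 = 1944 px; remaining 506 splits into 23 gutters.
g = 506 / 23 = 22 px.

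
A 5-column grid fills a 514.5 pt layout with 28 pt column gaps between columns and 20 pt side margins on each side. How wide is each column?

72.5 pt

Take off 40 pt of margins, leaving 474.5 pt.
5 columns + 4 column gaps: 5c + 4·28 = 474.5.
5c = 474.5 − 112 = 362.5, so c = 72.5 pt.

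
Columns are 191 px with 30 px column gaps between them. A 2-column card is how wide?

412 px

Span of 2: 2·191 + 1·30 = 382 + 30 = 412 px.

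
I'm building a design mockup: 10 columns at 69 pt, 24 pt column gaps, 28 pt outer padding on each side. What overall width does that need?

962 pt

Layout = 2·28 + 10·69 + 9·24 = 56 + 690 + 216 = 962 pt.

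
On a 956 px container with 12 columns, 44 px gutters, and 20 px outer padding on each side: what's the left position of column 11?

820 px

Take off 40 px of margins, leaving 916 px.
12c + 11·44 = 916 → 12c = 432 → c = 36 px.
Each column+gutter stride is 80 px; 10 of them past the 20 px margin is 20 + 800 = 820 px.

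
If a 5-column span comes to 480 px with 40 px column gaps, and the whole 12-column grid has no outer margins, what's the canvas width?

1208 px

480 − 4·40 = 320; ÷5 gives c = 64 px.
Total width: 12·64 + 11·40 = 1208 px.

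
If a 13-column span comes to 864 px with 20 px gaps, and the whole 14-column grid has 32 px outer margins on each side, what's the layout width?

864 − 12·20 = 624; ÷13 gives c = 48 px.
Adding margins, columns and gutters: 64 + 672 + 260 = 996 px.

996 px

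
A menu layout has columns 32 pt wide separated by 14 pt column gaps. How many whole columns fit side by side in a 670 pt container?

14 columns

k columns need k·32 + (k−1)·14 = k·46 − 14.
k·46 − 14 ≤ 670 → k ≤ 684 / 46 ≈ 14.87, so k = 14.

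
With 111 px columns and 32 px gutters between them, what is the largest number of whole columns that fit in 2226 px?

15 columns: 15·111 + 14·32 = 2113 px ≤ 2226.
16 columns: 2256 px > 2226. So 15.

15 columns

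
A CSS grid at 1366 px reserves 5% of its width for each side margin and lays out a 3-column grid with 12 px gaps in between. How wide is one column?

401.8 px

1366 × (1 − 2·5%) = 1366 × 90% = 1229.4 px for the columns.
Subtracting 2 gaps of 12 leaves 1205.4 for 3 columns, so c = 401.8 px.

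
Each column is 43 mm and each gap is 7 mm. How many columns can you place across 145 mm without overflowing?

3 columns: 3·43 + 2·7 = 143 mm ≤ 145.
4 columns: 193 mm > 145. So 3.

3 columns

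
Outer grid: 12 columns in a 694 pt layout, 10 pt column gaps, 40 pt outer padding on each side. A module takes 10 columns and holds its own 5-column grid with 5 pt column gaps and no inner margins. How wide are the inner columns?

Outer content = 694 − 2·40 = 614 pt.
Subtracting 11 column gaps of 10 leaves 504 for 12 columns, so c = 42 pt.
10 columns plus 9 column gaps: 420 + 90 = 510 pt.
510 − 4·5 = 490; ÷5 gives d = 98 pt.

98 pt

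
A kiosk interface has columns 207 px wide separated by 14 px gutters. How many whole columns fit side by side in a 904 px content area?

4 columns

Each extra column adds 207 + 14 = 221 px.
(904 + 14) / 221 = 4.15, so 4 columns fit.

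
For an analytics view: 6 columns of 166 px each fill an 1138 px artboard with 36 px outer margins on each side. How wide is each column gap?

14 px

Subtract both margins: 1138 − 2·36 = 1066 px.
6 columns take 6·166 = 996 px; remaining 70 splits into 5 column gaps.
g = 70 / 5 = 14 px.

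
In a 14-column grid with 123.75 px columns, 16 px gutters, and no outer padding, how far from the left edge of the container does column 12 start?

1537.25 px

Each column+gutter stride is 139.75 px; with no margin, 11 of them is 1537.25 px.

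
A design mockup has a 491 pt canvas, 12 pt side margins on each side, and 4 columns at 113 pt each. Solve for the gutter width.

5 pt

Subtract both margins: 491 − 2·12 = 467 pt.
4 columns take 4·113 = 452 pt; remaining 15 splits into 3 gutters.
g = 15 / 3 = 5 pt.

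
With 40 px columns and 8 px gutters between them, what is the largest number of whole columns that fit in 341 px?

7 columns

Each extra column adds 40 + 8 = 48 px.
(341 + 8) / 48 = 7.27, so 7 columns fit.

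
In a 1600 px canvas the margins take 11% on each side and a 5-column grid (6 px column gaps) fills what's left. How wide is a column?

244.8 px

Margins: 11% × 1600 = 176 px each, so content = 1600 − 352 = 1248 px.
5 columns + 4 column gaps: 5c + 4·6 = 1248.
5c = 1248 − 24 = 1224, so c = 244.8 px.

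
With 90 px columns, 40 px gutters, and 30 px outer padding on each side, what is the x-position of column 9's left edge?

1070 px

Each column+gutter stride is 130 px; 8 of them past the 30 px margin is 30 + 1040 = 1070 px.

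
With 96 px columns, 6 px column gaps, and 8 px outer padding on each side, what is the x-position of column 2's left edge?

110 px

Each column+gutter stride is 102 px; 1 of them past the 8 px margin is 8 + 102 = 110 px.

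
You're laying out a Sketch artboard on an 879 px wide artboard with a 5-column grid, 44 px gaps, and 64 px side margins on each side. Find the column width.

Inside the margins: 879 − 128 = 751 px.
Subtracting 4 gaps of 44 leaves 575 for 5 columns, so c = 115 px.

115 px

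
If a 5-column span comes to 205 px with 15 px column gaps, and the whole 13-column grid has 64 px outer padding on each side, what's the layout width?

205 − 4·15 = 145; ÷5 gives c = 29 px.
Total width: 2·64 + 13·29 + 12·15 = 685 px.

685 px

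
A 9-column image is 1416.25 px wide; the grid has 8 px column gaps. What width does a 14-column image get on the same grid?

9c + 8·8 = 1416.25 → 9c = 1352.25 → c = 150.25 px.
Span of 14: 14·150.25 + 13·8 = 2103.5 + 104 = 2207.5 px.

2207.5 px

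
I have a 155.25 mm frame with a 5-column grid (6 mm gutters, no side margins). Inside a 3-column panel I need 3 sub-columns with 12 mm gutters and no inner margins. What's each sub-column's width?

Subtracting 4 gutters of 6 leaves 131.25 for 5 columns, so c = 26.25 mm.
3-column span = 3·26.25 + 2·6 = 90.75 mm.
3 columns + 2 gutters: 3d + 2·12 = 90.75.
3d = 90.75 − 24 = 66.75, so d = 22.25 mm.

22.25 mm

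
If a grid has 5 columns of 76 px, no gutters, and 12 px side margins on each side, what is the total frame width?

404 px

Frame = 2·12 + 5·76 = 24 + 380 = 404 px.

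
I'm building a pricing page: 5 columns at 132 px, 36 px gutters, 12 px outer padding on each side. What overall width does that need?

828 px

Adding margins, columns and gutters: 24 + 660 + 144 = 828 px.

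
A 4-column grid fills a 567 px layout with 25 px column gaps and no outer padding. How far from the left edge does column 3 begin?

4 columns + 3 column gaps: 4c + 3·25 = 567.
4c = 567 − 75 = 492, so c = 123 px.
Before column 3: 2 columns + 2 column gaps.
Offset = 2·(123 + 25) = 2·148 = 296 px.

296 px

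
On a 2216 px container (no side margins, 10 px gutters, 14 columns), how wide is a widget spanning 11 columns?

14 columns + 13 gutters: 14c + 13·10 = 2216.
14c = 2216 − 130 = 2086, so c = 149 px.
Span of 11: 11·149 + 10·10 = 1639 + 100 = 1739 px.

1739 px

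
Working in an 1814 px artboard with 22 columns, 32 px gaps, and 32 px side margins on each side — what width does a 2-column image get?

130 px

Take off 64 px of margins, leaving 1750 px.
22c + 21·32 = 1750 → 22c = 1078 → c = 49 px.
Span of 2: 2·49 + 1·32 = 98 + 32 = 130 px.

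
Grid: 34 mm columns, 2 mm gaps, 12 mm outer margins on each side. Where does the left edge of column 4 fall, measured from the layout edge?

120 mm

Before column 4: the margin + 3 columns + 3 gaps.
Offset = 12 + 3·(34 + 2) = 12 + 108 = 120 mm.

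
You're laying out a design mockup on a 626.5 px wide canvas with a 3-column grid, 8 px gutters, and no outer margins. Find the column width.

203.5 px

3c + 2·8 = 626.5 → 3c = 610.5 → c = 203.5 px.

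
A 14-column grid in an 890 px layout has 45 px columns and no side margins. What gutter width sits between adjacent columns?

Columns use 630 px, leaving 260 px across 13 gutters = 20 px each.

20 px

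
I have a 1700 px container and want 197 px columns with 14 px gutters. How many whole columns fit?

8 columns

8 columns: 8·197 + 7·14 = 1674 px ≤ 1700.
9 columns: 1885 px > 1700. So 8.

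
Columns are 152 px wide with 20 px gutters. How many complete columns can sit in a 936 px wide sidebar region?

Each extra column adds 152 + 20 = 172 px.
(936 + 20) / 172 = 5.56, so 5 columns fit.

5 columns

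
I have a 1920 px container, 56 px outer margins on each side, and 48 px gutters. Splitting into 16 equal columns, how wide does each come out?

Content width = 1920 − 2·56 = 1808 px.
16 columns + 15 gutters: 16c + 15·48 = 1808.
16c = 1808 − 720 = 1088, so c = 68 px.

68 px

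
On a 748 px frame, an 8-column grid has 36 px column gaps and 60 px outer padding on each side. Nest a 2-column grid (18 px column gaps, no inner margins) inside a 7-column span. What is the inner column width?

263.5 px

Subtract both margins: 748 − 2·60 = 628 px.
8c + 7·36 = 628 → 8c = 376 → c = 47 px.
7-column span = 7·47 + 6·36 = 545 px.
545 − 1·18 = 527; ÷2 gives d = 263.5 px.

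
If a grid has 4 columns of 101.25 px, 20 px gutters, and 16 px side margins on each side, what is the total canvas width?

497 px

Total width: 2·16 + 4·101.25 + 3·20 = 497 px.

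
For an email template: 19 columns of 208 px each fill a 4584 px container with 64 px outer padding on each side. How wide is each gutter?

28 px

Take off 128 px of margins, leaving 4456 px.
19·208 + 18g = 4456 → 18g = 504 → g = 28 px.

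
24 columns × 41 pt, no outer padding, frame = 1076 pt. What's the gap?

4 pt

24·41 + 23g = 1076 → 23g = 92 → g = 4 pt.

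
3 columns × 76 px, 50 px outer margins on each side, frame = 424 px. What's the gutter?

Content width = 424 − 2·50 = 324 px.
3 columns take 3·76 = 228 px; remaining 96 splits into 2 gutters.
g = 96 / 2 = 48 px.

48 px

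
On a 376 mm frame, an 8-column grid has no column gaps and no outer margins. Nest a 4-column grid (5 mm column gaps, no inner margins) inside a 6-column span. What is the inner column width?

66.75 mm

376 / 8 = 47 mm per column.
6-column span = 6·47 = 282 mm.
4 columns + 3 column gaps: 4d + 3·5 = 282.
4d = 282 − 15 = 267, so d = 66.75 mm.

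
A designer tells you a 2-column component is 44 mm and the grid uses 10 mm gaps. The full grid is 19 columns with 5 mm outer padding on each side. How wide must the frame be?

2 columns + 1 gap: 2c + 1·10 = 44.
2c = 44 − 10 = 34, so c = 17 mm.
Total width: 2·5 + 19·17 + 18·10 = 513 mm.

513 mm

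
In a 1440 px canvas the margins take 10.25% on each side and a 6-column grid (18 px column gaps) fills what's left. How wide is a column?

1440 × (1 − 2·10.25%) = 1440 × 79.5% = 1144.8 px for the columns.
6 columns + 5 column gaps: 6c + 5·18 = 1144.8.
6c = 1144.8 − 90 = 1054.8, so c = 175.8 px.

175.8 px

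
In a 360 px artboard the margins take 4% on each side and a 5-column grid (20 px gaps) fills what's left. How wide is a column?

50.24 px

Each margin = 4% of 360 = 14.4 px; content = 360 − 2·14.4 = 331.2 px.
5c + 4·20 = 331.2 → 5c = 251.2 → c = 50.24 px.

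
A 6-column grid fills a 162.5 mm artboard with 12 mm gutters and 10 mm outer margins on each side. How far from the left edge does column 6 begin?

Take off 20 mm of margins, leaving 142.5 mm.
6 columns + 5 gutters: 6c + 5·12 = 142.5.
6c = 142.5 − 60 = 82.5, so c = 13.75 mm.
Each column+gutter stride is 25.75 mm; 5 of them past the 10 mm margin is 10 + 128.75 = 138.75 mm.

138.75 mm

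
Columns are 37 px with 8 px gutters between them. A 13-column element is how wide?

577 px

Span of 13: 13·37 + 12·8 = 481 + 96 = 577 px.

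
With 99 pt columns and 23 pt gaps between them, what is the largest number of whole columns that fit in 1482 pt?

12 columns: 12·99 + 11·23 = 1441 pt ≤ 1482.
13 columns: 1563 pt > 1482. So 12.

12 columns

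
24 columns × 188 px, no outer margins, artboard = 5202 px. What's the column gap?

30 px

24·188 + 23g = 5202 → 23g = 690 → g = 30 px.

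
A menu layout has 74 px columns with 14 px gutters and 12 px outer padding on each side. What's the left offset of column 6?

452 px

Column 6 starts at margin + 5·(column + gutter) = 12 + 5·88 = 452 px.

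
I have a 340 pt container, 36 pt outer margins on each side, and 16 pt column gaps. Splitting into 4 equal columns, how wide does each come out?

Content width = 340 − 2·36 = 268 pt.
268 − 3·16 = 220; ÷4 gives c = 55 pt.

55 pt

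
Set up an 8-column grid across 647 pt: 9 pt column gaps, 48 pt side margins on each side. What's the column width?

Take off 96 pt of margins, leaving 551 pt.
8 columns + 7 column gaps: 8c + 7·9 = 551.
8c = 551 − 63 = 488, so c = 61 pt.

61 pt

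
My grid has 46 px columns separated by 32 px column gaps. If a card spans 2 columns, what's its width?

124 px

2-column span = 2·46 + 1·32 = 124 px.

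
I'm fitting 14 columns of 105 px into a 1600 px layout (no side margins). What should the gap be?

14·105 + 13g = 1600 → 13g = 130 → g = 10 px.

10 px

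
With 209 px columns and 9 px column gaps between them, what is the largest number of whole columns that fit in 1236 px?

5 columns: 5·209 + 4·9 = 1081 px ≤ 1236.
6 columns: 1299 px > 1236. So 5.

5 columns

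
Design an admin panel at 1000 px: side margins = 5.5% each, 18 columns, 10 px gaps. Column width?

1000 × (1 − 2·5.5%) = 1000 × 89% = 890 px for the columns.
18c + 17·10 = 890 → 18c = 720 → c = 40 px.

40 px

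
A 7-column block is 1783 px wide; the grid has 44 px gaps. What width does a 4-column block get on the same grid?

1000 px

7 columns + 6 gaps: 7c + 6·44 = 1783.
7c = 1783 − 264 = 1519, so c = 217 px.
Span of 4: 4·217 + 3·44 = 868 + 132 = 1000 px.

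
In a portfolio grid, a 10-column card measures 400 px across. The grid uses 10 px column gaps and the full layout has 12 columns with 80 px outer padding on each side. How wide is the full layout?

642 px

10 columns + 9 column gaps: 10c + 9·10 = 400.
10c = 400 − 90 = 310, so c = 31 px.
Layout = 2·80 + 12·31 + 11·10 = 160 + 372 + 110 = 642 px.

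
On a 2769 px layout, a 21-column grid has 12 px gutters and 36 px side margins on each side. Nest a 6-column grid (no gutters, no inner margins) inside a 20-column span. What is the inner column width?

Subtract both margins: 2769 − 2·36 = 2697 px.
Subtracting 20 gutters of 12 leaves 2457 for 21 columns, so c = 117 px.
20-column span = 20·117 + 19·12 = 2568 px.
2568 / 6 = 428 px per column.

428 px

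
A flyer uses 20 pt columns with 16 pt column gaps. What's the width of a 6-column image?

6 columns plus 5 column gaps: 120 + 80 = 200 pt.

200 pt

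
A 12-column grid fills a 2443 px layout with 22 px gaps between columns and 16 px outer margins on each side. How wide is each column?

180.75 px

Content width = 2443 − 2·16 = 2411 px.
Subtracting 11 gaps of 22 leaves 2169 for 12 columns, so c = 180.75 px.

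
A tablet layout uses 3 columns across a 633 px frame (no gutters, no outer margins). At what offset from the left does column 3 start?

422 px

With no gutters, each column is 633/3 = 211 px.
No margin, so column 3 starts at 2·(column + gutter) = 2·211 = 422 px.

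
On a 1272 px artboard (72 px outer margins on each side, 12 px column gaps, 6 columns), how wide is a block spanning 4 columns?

Inside the margins: 1272 − 144 = 1128 px.
6c + 5·12 = 1128 → 6c = 1068 → c = 178 px.
4 columns plus 3 column gaps: 712 + 36 = 748 px.

748 px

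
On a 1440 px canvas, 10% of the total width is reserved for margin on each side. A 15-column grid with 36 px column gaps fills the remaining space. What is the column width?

43.2 px

1440 × (1 − 2·10%) = 1440 × 80% = 1152 px for the columns.
Subtracting 14 column gaps of 36 leaves 648 for 15 columns, so c = 43.2 px.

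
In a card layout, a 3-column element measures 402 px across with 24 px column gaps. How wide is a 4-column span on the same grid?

544 px

3c + 2·24 = 402 → 3c = 354 → c = 118 px.
Span of 4: 4·118 + 3·24 = 472 + 72 = 544 px.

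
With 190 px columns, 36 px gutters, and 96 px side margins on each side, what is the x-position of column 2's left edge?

322 px

Before column 2: the margin + 1 column + 1 gutter.
Offset = 96 + 1·(190 + 36) = 96 + 226 = 322 px.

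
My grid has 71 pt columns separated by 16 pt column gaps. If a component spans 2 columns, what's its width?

Span of 2: 2·71 + 1·16 = 142 + 16 = 158 pt.

158 pt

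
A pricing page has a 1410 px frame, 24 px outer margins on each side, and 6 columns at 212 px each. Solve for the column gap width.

Take off 48 px of margins, leaving 1362 px.
6 columns take 6·212 = 1272 px; remaining 90 splits into 5 column gaps.
g = 90 / 5 = 18 px.

18 px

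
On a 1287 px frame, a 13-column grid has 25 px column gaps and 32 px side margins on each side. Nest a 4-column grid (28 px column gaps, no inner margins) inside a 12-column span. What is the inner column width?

260.75 px

Subtract both margins: 1287 − 2·32 = 1223 px.
13 columns + 12 column gaps: 13c + 12·25 = 1223.
13c = 1223 − 300 = 923, so c = 71 px.
12 columns plus 11 column gaps: 852 + 275 = 1127 px.
1127 − 3·28 = 1043; ÷4 gives d = 260.75 px.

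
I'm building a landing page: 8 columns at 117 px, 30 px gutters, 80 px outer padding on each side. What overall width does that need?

Layout = 2·80 + 8·117 + 7·30 = 160 + 936 + 210 = 1306 px.

1306 px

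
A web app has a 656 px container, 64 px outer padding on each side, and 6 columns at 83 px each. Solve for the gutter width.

Content width = 656 − 2·64 = 528 px.
Columns use 498 px, leaving 30 px across 5 gutters = 6 px each.

6 px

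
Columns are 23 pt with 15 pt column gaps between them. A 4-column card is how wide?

137 pt

4 columns plus 3 column gaps: 92 + 45 = 137 pt.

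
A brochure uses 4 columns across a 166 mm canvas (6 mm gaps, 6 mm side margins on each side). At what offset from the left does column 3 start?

Inside the margins: 166 − 12 = 154 mm.
154 − 3·6 = 136; ÷4 gives c = 34 mm.
Before column 3: the margin + 2 columns + 2 gaps.
Offset = 6 + 2·(34 + 6) = 6 + 80 = 86 mm.

86 mm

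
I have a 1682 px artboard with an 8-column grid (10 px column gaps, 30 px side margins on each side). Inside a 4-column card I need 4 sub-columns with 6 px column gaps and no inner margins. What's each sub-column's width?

197 px

Subtract both margins: 1682 − 2·30 = 1622 px.
8c + 7·10 = 1622 → 8c = 1552 → c = 194 px.
4 columns plus 3 column gaps: 776 + 30 = 806 px.
4 columns + 3 column gaps: 4d + 3·6 = 806.
4d = 806 − 18 = 788, so d = 197 px.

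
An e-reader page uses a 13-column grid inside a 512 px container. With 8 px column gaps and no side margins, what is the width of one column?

32 px

512 − 12·8 = 416; ÷13 gives c = 32 px.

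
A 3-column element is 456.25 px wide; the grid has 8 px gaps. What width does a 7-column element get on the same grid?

1075.25 px

3 columns + 2 gaps: 3c + 2·8 = 456.25.
3c = 456.25 − 16 = 440.25, so c = 146.75 px.
7-column span = 7·146.75 + 6·8 = 1075.25 px.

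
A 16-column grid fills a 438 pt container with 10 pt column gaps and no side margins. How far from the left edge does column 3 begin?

56 pt

16 columns + 15 column gaps: 16c + 15·10 = 438.
16c = 438 − 150 = 288, so c = 18 pt.
Each column+gutter stride is 28 pt; with no margin, 2 of them is 56 pt.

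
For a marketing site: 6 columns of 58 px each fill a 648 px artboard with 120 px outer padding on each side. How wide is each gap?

12 px

Inside the margins: 648 − 240 = 408 px.
6·58 + 5g = 408 → 5g = 60 → g = 12 px.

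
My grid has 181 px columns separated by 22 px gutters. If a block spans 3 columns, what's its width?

587 px

3-column span = 3·181 + 2·22 = 587 px.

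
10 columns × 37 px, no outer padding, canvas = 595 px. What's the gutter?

10 columns take 10·37 = 370 px; remaining 225 splits into 9 gutters.
g = 225 / 9 = 25 px.

25 px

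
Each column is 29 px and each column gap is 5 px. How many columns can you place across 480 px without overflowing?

k columns need k·29 + (k−1)·5 = k·34 − 5.
k·34 − 5 ≤ 480 → k ≤ 485 / 34 ≈ 14.26, so k = 14.

14 columns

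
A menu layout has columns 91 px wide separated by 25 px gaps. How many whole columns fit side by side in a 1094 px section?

k columns need k·91 + (k−1)·25 = k·116 − 25.
k·116 − 25 ≤ 1094 → k ≤ 1119 / 116 ≈ 9.65, so k = 9.

9 columns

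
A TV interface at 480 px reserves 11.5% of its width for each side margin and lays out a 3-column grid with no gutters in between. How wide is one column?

Each margin = 11.5% of 480 = 55.2 px; content = 480 − 2·55.2 = 369.6 px.
369.6 / 3 = 123.2 px per column.

123.2 px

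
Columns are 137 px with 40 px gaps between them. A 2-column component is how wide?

314 px

2-column span = 2·137 + 1·40 = 314 px.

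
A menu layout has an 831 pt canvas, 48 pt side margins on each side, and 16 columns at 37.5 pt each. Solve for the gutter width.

9 pt

Inside the margins: 831 − 96 = 735 pt.
16 columns take 16·37.5 = 600 pt; remaining 135 splits into 15 gutters.
g = 135 / 15 = 9 pt.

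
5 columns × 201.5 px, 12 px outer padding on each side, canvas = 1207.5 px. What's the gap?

Take off 24 px of margins, leaving 1183.5 px.
5·201.5 + 4g = 1183.5 → 4g = 176 → g = 44 px.

44 px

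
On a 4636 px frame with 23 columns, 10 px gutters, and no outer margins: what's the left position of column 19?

3636 px

23 columns + 22 gutters: 23c + 22·10 = 4636.
23c = 4636 − 220 = 4416, so c = 192 px.
No margin, so column 19 starts at 18·(column + gutter) = 18·202 = 3636 px.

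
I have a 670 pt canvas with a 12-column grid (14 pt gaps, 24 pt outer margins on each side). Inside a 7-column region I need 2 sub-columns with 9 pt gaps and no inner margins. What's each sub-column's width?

174 pt

Inside the margins: 670 − 48 = 622 pt.
622 − 11·14 = 468; ÷12 gives c = 39 pt.
Span of 7: 7·39 + 6·14 = 273 + 84 = 357 pt.
2d + 1·9 = 357 → 2d = 348 → d = 174 pt.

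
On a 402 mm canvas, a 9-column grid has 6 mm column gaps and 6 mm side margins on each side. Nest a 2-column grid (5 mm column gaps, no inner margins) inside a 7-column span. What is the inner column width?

Outer content = 402 − 2·6 = 390 mm.
9 columns + 8 column gaps: 9c + 8·6 = 390.
9c = 390 − 48 = 342, so c = 38 mm.
Span of 7: 7·38 + 6·6 = 266 + 36 = 302 mm.
2 columns + 1 column gap: 2d + 1·5 = 302.
2d = 302 − 5 = 297, so d = 148.5 mm.

148.5 mm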